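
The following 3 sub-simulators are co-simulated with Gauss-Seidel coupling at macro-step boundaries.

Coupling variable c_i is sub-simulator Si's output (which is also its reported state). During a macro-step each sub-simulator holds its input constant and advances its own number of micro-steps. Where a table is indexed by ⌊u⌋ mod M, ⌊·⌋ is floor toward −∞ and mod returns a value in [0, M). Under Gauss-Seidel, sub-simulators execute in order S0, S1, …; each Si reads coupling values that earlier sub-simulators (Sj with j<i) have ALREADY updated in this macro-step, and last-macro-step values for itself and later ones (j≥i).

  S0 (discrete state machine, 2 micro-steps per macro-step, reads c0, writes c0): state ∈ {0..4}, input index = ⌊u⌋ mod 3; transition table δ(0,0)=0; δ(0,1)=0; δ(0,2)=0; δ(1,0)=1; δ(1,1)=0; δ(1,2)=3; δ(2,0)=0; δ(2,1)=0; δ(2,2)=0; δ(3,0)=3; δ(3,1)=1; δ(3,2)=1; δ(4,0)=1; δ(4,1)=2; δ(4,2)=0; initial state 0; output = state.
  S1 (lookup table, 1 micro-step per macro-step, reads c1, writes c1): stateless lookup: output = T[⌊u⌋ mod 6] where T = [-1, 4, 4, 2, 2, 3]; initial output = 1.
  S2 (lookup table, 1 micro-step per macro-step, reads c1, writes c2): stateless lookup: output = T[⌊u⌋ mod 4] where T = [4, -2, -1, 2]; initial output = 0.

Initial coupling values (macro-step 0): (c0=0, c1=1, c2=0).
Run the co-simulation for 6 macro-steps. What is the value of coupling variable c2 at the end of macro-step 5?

macro 1: S0 reads c0=0 → after 2×micro: 0; S1 reads c1=1 → after 1×micro: 4; S2 reads c1=4 → after 1×micro: 4 ⇒ (c0=0, c1=4, c2=4)
macro 2: S0 reads c0=0 → after 2×micro: 0; S1 reads c1=4 → after 1×micro: 2; S2 reads c1=2 → after 1×micro: -1 ⇒ (c0=0, c1=2, c2=-1)
macro 3: S0 reads c0=0 → after 2×micro: 0; S1 reads c1=2 → after 1×micro: 4; S2 reads c1=4 → after 1×micro: 4 ⇒ (c0=0, c1=4, c2=4)
macro 4: S0 reads c0=0 → after 2×micro: 0; S1 reads c1=4 → after 1×micro: 2; S2 reads c1=2 → after 1×micro: -1 ⇒ (c0=0, c1=2, c2=-1)
macro 5: S0 reads c0=0 → after 2×micro: 0; S1 reads c1=2 → after 1×micro: 4; S2 reads c1=4 → after 1×micro: 4 ⇒ (c0=0, c1=4, c2=4)
macro 6: S0 reads c0=0 → after 2×micro: 0; S1 reads c1=4 → after 1×micro: 2; S2 reads c1=2 → after 1×micro: -1 ⇒ (c0=0, c1=2, c2=-1)

c2 at macro-step 5 = 4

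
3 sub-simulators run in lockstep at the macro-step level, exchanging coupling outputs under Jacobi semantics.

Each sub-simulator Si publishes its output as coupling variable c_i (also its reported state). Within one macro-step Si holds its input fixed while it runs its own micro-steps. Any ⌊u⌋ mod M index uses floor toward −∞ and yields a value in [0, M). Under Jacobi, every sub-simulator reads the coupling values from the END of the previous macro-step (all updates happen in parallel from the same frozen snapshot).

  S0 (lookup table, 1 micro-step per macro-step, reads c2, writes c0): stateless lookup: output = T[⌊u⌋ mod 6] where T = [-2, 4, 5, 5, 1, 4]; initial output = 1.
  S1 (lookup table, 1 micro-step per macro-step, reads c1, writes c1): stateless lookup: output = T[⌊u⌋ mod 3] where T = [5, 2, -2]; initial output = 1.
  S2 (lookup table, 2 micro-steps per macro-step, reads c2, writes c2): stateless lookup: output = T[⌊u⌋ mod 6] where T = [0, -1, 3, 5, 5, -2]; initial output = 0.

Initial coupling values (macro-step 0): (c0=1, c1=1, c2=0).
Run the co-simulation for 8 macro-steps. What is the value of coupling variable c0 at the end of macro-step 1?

c0 at macro-step 1 = -2

macro 1: S0 reads c2=0 → after 1×micro: -2; S1 reads c1=1 → after 1×micro: 2; S2 reads c2=0 → after 2×micro: 0 ⇒ (c0=-2, c1=2, c2=0)
macro 2: S0 reads c2=0 → after 1×micro: -2; S1 reads c1=2 → after 1×micro: -2; S2 reads c2=0 → after 2×micro: 0 ⇒ (c0=-2, c1=-2, c2=0)
macro 3: S0 reads c2=0 → after 1×micro: -2; S1 reads c1=-2 → after 1×micro: 2; S2 reads c2=0 → after 2×micro: 0 ⇒ (c0=-2, c1=2, c2=0)
macro 4: S0 reads c2=0 → after 1×micro: -2; S1 reads c1=2 → after 1×micro: -2; S2 reads c2=0 → after 2×micro: 0 ⇒ (c0=-2, c1=-2, c2=0)
macro 5: S0 reads c2=0 → after 1×micro: -2; S1 reads c1=-2 → after 1×micro: 2; S2 reads c2=0 → after 2×micro: 0 ⇒ (c0=-2, c1=2, c2=0)
macro 6: S0 reads c2=0 → after 1×micro: -2; S1 reads c1=2 → after 1×micro: -2; S2 reads c2=0 → after 2×micro: 0 ⇒ (c0=-2, c1=-2, c2=0)
macro 7: S0 reads c2=0 → after 1×micro: -2; S1 reads c1=-2 → after 1×micro: 2; S2 reads c2=0 → after 2×micro: 0 ⇒ (c0=-2, c1=2, c2=0)
macro 8: S0 reads c2=0 → after 1×micro: -2; S1 reads c1=2 → after 1×micro: -2; S2 reads c2=0 → after 2×micro: 0 ⇒ (c0=-2, c1=-2, c2=0)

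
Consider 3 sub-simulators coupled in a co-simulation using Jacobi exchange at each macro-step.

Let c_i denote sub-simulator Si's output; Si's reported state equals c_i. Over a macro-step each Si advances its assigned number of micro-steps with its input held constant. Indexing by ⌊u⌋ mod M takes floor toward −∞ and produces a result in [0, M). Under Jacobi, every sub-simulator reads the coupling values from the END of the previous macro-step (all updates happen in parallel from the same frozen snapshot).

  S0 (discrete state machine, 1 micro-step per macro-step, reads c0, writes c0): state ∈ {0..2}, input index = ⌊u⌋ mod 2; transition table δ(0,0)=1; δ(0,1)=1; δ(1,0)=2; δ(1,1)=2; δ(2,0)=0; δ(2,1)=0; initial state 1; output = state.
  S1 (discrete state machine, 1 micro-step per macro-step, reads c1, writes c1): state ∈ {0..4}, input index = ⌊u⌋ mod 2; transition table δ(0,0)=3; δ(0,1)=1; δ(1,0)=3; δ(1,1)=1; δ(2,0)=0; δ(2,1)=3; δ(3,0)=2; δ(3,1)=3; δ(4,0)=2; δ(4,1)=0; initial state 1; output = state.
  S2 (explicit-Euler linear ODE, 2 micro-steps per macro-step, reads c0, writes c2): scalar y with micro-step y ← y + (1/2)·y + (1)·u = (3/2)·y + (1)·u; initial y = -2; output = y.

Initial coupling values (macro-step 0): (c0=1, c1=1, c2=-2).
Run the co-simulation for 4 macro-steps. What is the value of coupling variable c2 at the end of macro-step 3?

c2 at macro-step 3 = 9/8

macro 1: S0 reads c0=1 → after 1×micro: 2; S1 reads c1=1 → after 1×micro: 1; S2 reads c0=1 → after 2×micro: -2 ⇒ (c0=2, c1=1, c2=-2)
macro 2: S0 reads c0=2 → after 1×micro: 0; S1 reads c1=1 → after 1×micro: 1; S2 reads c0=2 → after 2×micro: 1/2 ⇒ (c0=0, c1=1, c2=1/2)
macro 3: S0 reads c0=0 → after 1×micro: 1; S1 reads c1=1 → after 1×micro: 1; S2 reads c0=0 → after 2×micro: 9/8 ⇒ (c0=1, c1=1, c2=9/8)
macro 4: S0 reads c0=1 → after 1×micro: 2; S1 reads c1=1 → after 1×micro: 1; S2 reads c0=1 → after 2×micro: 161/32 ⇒ (c0=2, c1=1, c2=161/32)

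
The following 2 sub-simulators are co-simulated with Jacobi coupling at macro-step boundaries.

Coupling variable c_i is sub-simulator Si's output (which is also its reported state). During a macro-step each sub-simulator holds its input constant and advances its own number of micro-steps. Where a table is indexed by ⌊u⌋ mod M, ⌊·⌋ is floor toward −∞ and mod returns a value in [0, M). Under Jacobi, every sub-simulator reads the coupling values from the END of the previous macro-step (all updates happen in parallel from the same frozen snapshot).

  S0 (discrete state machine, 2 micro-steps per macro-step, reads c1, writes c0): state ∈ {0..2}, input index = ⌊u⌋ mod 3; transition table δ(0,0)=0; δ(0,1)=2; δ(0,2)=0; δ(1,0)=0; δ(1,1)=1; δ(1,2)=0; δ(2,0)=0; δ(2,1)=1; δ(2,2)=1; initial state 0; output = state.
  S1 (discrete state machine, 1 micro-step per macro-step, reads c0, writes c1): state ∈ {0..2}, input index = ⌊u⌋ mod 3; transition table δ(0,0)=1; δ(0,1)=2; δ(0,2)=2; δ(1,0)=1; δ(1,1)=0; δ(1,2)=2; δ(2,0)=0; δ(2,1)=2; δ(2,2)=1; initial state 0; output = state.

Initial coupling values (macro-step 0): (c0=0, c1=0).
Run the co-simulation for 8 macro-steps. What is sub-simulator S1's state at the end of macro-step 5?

macro 1: S0 reads c1=0 → after 2×micro: 0; S1 reads c0=0 → after 1×micro: 1 ⇒ (c0=0, c1=1)
macro 2: S0 reads c1=1 → after 2×micro: 1; S1 reads c0=0 → after 1×micro: 1 ⇒ (c0=1, c1=1)
macro 3: S0 reads c1=1 → after 2×micro: 1; S1 reads c0=1 → after 1×micro: 0 ⇒ (c0=1, c1=0)
macro 4: S0 reads c1=0 → after 2×micro: 0; S1 reads c0=1 → after 1×micro: 2 ⇒ (c0=0, c1=2)
macro 5: S0 reads c1=2 → after 2×micro: 0; S1 reads c0=0 → after 1×micro: 0 ⇒ (c0=0, c1=0)
macro 6: S0 reads c1=0 → after 2×micro: 0; S1 reads c0=0 → after 1×micro: 1 ⇒ (c0=0, c1=1)
macro 7: S0 reads c1=1 → after 2×micro: 1; S1 reads c0=0 → after 1×micro: 1 ⇒ (c0=1, c1=1)
macro 8: S0 reads c1=1 → after 2×micro: 1; S1 reads c0=1 → after 1×micro: 0 ⇒ (c0=1, c1=0)

S1 state at macro-step 5 = 0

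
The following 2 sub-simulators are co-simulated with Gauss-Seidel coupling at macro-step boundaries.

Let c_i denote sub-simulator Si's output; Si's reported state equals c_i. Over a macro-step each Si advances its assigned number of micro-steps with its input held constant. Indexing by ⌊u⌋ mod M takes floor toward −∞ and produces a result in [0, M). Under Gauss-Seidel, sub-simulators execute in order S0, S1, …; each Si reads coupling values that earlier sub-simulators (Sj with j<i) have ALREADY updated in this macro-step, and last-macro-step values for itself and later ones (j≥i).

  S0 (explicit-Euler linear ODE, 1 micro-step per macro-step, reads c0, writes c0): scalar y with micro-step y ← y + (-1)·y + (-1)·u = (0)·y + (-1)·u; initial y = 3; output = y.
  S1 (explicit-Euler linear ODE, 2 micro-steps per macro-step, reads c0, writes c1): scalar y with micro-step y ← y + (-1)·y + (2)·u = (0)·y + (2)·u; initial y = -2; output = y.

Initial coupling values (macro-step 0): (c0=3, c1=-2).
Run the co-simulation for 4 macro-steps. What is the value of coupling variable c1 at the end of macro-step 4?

c1 at macro-step 4 = 6

macro 1: S0 reads c0=3 → after 1×micro: -3; S1 reads c0=-3 → after 2×micro: -6 ⇒ (c0=-3, c1=-6)
macro 2: S0 reads c0=-3 → after 1×micro: 3; S1 reads c0=3 → after 2×micro: 6 ⇒ (c0=3, c1=6)
macro 3: S0 reads c0=3 → after 1×micro: -3; S1 reads c0=-3 → after 2×micro: -6 ⇒ (c0=-3, c1=-6)
macro 4: S0 reads c0=-3 → after 1×micro: 3; S1 reads c0=3 → after 2×micro: 6 ⇒ (c0=3, c1=6)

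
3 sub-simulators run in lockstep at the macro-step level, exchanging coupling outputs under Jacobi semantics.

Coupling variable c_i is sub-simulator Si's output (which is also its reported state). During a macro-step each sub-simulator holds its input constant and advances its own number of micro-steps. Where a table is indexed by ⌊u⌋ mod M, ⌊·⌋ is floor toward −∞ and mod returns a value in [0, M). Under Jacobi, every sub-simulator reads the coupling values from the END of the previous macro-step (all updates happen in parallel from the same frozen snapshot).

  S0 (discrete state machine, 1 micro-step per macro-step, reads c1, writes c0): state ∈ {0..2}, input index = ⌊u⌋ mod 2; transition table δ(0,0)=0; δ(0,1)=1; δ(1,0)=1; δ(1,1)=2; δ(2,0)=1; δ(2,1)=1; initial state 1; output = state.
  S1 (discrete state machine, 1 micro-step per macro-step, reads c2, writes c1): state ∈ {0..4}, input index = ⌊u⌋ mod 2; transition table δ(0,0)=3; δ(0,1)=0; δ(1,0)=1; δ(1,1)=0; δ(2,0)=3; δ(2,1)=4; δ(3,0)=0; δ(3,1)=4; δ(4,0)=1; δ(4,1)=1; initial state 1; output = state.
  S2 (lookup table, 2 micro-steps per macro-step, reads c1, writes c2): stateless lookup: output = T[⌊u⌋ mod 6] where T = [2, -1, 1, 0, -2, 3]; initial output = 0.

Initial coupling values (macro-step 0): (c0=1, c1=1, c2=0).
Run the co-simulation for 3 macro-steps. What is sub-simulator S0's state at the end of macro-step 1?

macro 1: S0 reads c1=1 → after 1×micro: 2; S1 reads c2=0 → after 1×micro: 1; S2 reads c1=1 → after 2×micro: -1 ⇒ (c0=2, c1=1, c2=-1)
macro 2: S0 reads c1=1 → after 1×micro: 1; S1 reads c2=-1 → after 1×micro: 0; S2 reads c1=1 → after 2×micro: -1 ⇒ (c0=1, c1=0, c2=-1)
macro 3: S0 reads c1=0 → after 1×micro: 1; S1 reads c2=-1 → after 1×micro: 0; S2 reads c1=0 → after 2×micro: 2 ⇒ (c0=1, c1=0, c2=2)

S0 state at macro-step 1 = 2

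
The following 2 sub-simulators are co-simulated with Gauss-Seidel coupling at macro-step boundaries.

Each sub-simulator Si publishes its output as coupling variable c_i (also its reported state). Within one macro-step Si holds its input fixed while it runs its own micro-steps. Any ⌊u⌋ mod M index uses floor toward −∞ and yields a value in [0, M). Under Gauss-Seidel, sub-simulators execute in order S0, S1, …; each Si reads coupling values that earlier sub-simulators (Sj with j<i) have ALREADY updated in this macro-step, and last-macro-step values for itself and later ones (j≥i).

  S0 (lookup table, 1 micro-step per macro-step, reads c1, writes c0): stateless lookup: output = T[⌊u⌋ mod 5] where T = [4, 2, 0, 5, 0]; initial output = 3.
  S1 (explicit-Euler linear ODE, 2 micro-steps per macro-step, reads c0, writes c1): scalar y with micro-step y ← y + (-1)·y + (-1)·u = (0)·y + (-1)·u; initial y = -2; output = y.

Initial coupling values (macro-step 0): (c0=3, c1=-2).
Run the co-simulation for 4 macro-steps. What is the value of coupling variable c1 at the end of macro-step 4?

c1 at macro-step 4 = -5

macro 1: S0 reads c1=-2 → after 1×micro: 5; S1 reads c0=5 → after 2×micro: -5 ⇒ (c0=5, c1=-5)
macro 2: S0 reads c1=-5 → after 1×micro: 4; S1 reads c0=4 → after 2×micro: -4 ⇒ (c0=4, c1=-4)
macro 3: S0 reads c1=-4 → after 1×micro: 2; S1 reads c0=2 → after 2×micro: -2 ⇒ (c0=2, c1=-2)
macro 4: S0 reads c1=-2 → after 1×micro: 5; S1 reads c0=5 → after 2×micro: -5 ⇒ (c0=5, c1=-5)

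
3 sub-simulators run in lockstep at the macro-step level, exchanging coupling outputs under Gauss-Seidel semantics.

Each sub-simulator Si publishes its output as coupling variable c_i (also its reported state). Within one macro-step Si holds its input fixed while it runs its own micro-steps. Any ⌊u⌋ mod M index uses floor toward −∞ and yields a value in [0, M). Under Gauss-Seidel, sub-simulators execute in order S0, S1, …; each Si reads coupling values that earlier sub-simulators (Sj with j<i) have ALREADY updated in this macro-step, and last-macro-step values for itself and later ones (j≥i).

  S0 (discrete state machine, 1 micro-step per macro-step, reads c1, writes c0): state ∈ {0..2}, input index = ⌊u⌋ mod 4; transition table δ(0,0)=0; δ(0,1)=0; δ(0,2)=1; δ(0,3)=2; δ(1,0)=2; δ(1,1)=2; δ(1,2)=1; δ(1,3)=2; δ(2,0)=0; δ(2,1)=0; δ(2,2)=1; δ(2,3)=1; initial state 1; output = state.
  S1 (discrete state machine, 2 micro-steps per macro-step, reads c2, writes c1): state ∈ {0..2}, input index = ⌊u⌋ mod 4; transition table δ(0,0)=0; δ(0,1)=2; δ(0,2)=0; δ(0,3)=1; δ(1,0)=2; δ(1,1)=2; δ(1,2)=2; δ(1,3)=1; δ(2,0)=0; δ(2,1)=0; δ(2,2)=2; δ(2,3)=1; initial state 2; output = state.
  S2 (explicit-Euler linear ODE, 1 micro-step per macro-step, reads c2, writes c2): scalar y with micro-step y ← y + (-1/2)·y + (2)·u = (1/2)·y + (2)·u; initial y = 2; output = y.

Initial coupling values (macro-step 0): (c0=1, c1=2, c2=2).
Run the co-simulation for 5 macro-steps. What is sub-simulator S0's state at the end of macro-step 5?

S0 state at macro-step 5 = 0

macro 1: S0 reads c1=2 → after 1×micro: 1; S1 reads c2=2 → after 2×micro: 2; S2 reads c2=2 → after 1×micro: 5 ⇒ (c0=1, c1=2, c2=5)
macro 2: S0 reads c1=2 → after 1×micro: 1; S1 reads c2=5 → after 2×micro: 2; S2 reads c2=5 → after 1×micro: 25/2 ⇒ (c0=1, c1=2, c2=25/2)
macro 3: S0 reads c1=2 → after 1×micro: 1; S1 reads c2=25/2 → after 2×micro: 0; S2 reads c2=25/2 → after 1×micro: 125/4 ⇒ (c0=1, c1=0, c2=125/4)
macro 4: S0 reads c1=0 → after 1×micro: 2; S1 reads c2=125/4 → after 2×micro: 1; S2 reads c2=125/4 → after 1×micro: 625/8 ⇒ (c0=2, c1=1, c2=625/8)
macro 5: S0 reads c1=1 → after 1×micro: 0; S1 reads c2=625/8 → after 2×micro: 2; S2 reads c2=625/8 → after 1×micro: 3125/16 ⇒ (c0=0, c1=2, c2=3125/16)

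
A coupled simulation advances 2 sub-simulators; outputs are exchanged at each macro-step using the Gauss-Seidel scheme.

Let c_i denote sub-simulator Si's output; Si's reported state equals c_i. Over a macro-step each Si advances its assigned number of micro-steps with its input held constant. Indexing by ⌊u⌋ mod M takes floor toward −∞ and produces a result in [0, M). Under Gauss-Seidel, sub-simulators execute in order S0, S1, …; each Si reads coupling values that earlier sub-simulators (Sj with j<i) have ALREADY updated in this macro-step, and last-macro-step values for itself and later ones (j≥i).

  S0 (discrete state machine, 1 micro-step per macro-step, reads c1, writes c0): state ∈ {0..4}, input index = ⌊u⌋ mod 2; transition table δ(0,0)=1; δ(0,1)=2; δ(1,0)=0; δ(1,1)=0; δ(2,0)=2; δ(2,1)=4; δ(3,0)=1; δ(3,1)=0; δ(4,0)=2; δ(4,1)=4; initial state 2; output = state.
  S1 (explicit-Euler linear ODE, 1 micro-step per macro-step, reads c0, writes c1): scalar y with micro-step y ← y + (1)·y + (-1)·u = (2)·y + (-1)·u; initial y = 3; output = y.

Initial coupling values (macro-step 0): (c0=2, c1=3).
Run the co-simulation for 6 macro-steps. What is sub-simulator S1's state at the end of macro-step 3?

macro 1: S0 reads c1=3 → after 1×micro: 4; S1 reads c0=4 → after 1×micro: 2 ⇒ (c0=4, c1=2)
macro 2: S0 reads c1=2 → after 1×micro: 2; S1 reads c0=2 → after 1×micro: 2 ⇒ (c0=2, c1=2)
macro 3: S0 reads c1=2 → after 1×micro: 2; S1 reads c0=2 → after 1×micro: 2 ⇒ (c0=2, c1=2)
macro 4: S0 reads c1=2 → after 1×micro: 2; S1 reads c0=2 → after 1×micro: 2 ⇒ (c0=2, c1=2)
macro 5: S0 reads c1=2 → after 1×micro: 2; S1 reads c0=2 → after 1×micro: 2 ⇒ (c0=2, c1=2)
macro 6: S0 reads c1=2 → after 1×micro: 2; S1 reads c0=2 → after 1×micro: 2 ⇒ (c0=2, c1=2)

S1 state at macro-step 3 = 2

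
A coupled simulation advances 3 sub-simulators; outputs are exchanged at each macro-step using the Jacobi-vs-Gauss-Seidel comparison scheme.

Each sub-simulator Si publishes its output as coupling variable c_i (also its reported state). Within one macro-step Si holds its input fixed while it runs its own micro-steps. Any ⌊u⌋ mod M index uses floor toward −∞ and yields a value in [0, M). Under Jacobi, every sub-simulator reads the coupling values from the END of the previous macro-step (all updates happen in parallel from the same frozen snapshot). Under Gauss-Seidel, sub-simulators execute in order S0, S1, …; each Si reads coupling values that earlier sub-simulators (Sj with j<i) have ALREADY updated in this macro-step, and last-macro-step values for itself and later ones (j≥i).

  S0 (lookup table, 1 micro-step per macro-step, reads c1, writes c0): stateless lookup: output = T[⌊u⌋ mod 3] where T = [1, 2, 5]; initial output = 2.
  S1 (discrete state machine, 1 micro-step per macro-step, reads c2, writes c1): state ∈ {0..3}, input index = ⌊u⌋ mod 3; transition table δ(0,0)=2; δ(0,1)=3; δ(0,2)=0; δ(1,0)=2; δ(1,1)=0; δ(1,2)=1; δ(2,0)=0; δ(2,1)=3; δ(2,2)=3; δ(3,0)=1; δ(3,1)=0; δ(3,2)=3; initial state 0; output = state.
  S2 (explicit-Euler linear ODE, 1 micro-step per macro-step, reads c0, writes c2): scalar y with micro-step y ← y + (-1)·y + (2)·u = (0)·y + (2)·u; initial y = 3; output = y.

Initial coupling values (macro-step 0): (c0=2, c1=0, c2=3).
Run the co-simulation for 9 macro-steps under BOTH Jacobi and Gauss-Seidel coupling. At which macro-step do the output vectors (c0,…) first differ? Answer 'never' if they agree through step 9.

[Jacobi] macro 1: S0 reads c1=0 → after 1×micro: 1; S1 reads c2=3 → after 1×micro: 2; S2 reads c0=2 → after 1×micro: 4 ⇒ (c0=1, c1=2, c2=4)
[Jacobi] macro 2: S0 reads c1=2 → after 1×micro: 5; S1 reads c2=4 → after 1×micro: 3; S2 reads c0=1 → after 1×micro: 2 ⇒ (c0=5, c1=3, c2=2)
[Jacobi] macro 3: S0 reads c1=3 → after 1×micro: 1; S1 reads c2=2 → after 1×micro: 3; S2 reads c0=5 → after 1×micro: 10 ⇒ (c0=1, c1=3, c2=10)
[Jacobi] macro 4: S0 reads c1=3 → after 1×micro: 1; S1 reads c2=10 → after 1×micro: 0; S2 reads c0=1 → after 1×micro: 2 ⇒ (c0=1, c1=0, c2=2)
[Jacobi] macro 5: S0 reads c1=0 → after 1×micro: 1; S1 reads c2=2 → after 1×micro: 0; S2 reads c0=1 → after 1×micro: 2 ⇒ (c0=1, c1=0, c2=2)
[Jacobi] macro 6: S0 reads c1=0 → after 1×micro: 1; S1 reads c2=2 → after 1×micro: 0; S2 reads c0=1 → after 1×micro: 2 ⇒ (c0=1, c1=0, c2=2)
[Jacobi] macro 7: S0 reads c1=0 → after 1×micro: 1; S1 reads c2=2 → after 1×micro: 0; S2 reads c0=1 → after 1×micro: 2 ⇒ (c0=1, c1=0, c2=2)
[Jacobi] macro 8: S0 reads c1=0 → after 1×micro: 1; S1 reads c2=2 → after 1×micro: 0; S2 reads c0=1 → after 1×micro: 2 ⇒ (c0=1, c1=0, c2=2)
[Jacobi] macro 9: S0 reads c1=0 → after 1×micro: 1; S1 reads c2=2 → after 1×micro: 0; S2 reads c0=1 → after 1×micro: 2 ⇒ (c0=1, c1=0, c2=2)
[Gauss-Seidel] macro 1: S0 reads c1=0 → after 1×micro: 1; S1 reads c2=3 → after 1×micro: 2; S2 reads c0=1 → after 1×micro: 2 ⇒ (c0=1, c1=2, c2=2)
[Gauss-Seidel] macro 2: S0 reads c1=2 → after 1×micro: 5; S1 reads c2=2 → after 1×micro: 3; S2 reads c0=5 → after 1×micro: 10 ⇒ (c0=5, c1=3, c2=10)
[Gauss-Seidel] macro 3: S0 reads c1=3 → after 1×micro: 1; S1 reads c2=10 → after 1×micro: 0; S2 reads c0=1 → after 1×micro: 2 ⇒ (c0=1, c1=0, c2=2)
[Gauss-Seidel] macro 4: S0 reads c1=0 → after 1×micro: 1; S1 reads c2=2 → after 1×micro: 0; S2 reads c0=1 → after 1×micro: 2 ⇒ (c0=1, c1=0, c2=2)
[Gauss-Seidel] macro 5: S0 reads c1=0 → after 1×micro: 1; S1 reads c2=2 → after 1×micro: 0; S2 reads c0=1 → after 1×micro: 2 ⇒ (c0=1, c1=0, c2=2)
[Gauss-Seidel] macro 6: S0 reads c1=0 → after 1×micro: 1; S1 reads c2=2 → after 1×micro: 0; S2 reads c0=1 → after 1×micro: 2 ⇒ (c0=1, c1=0, c2=2)
[Gauss-Seidel] macro 7: S0 reads c1=0 → after 1×micro: 1; S1 reads c2=2 → after 1×micro: 0; S2 reads c0=1 → after 1×micro: 2 ⇒ (c0=1, c1=0, c2=2)
[Gauss-Seidel] macro 8: S0 reads c1=0 → after 1×micro: 1; S1 reads c2=2 → after 1×micro: 0; S2 reads c0=1 → after 1×micro: 2 ⇒ (c0=1, c1=0, c2=2)
[Gauss-Seidel] macro 9: S0 reads c1=0 → after 1×micro: 1; S1 reads c2=2 → after 1×micro: 0; S2 reads c0=1 → after 1×micro: 2 ⇒ (c0=1, c1=0, c2=2)

first divergence at macro-step: 1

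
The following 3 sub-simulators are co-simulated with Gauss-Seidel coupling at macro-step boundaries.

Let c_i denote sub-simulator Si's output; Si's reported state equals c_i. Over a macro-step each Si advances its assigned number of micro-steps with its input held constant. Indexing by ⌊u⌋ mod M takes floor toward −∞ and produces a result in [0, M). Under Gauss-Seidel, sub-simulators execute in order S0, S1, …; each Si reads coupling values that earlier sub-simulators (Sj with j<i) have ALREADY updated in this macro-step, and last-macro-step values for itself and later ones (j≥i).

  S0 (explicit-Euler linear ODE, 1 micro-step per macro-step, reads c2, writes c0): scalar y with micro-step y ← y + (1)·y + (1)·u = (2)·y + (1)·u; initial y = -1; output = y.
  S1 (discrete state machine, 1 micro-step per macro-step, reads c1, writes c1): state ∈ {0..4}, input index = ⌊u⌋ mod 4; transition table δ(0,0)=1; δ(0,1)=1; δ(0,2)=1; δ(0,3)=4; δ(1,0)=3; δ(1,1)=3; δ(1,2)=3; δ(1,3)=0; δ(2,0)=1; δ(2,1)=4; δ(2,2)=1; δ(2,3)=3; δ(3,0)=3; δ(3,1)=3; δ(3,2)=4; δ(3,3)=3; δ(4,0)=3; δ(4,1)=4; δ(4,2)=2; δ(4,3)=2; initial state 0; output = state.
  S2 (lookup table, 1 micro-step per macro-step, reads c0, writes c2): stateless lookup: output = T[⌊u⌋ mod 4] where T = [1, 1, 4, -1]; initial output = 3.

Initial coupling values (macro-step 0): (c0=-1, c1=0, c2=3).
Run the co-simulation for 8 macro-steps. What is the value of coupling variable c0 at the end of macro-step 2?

macro 1: S0 reads c2=3 → after 1×micro: 1; S1 reads c1=0 → after 1×micro: 1; S2 reads c0=1 → after 1×micro: 1 ⇒ (c0=1, c1=1, c2=1)
macro 2: S0 reads c2=1 → after 1×micro: 3; S1 reads c1=1 → after 1×micro: 3; S2 reads c0=3 → after 1×micro: -1 ⇒ (c0=3, c1=3, c2=-1)
macro 3: S0 reads c2=-1 → after 1×micro: 5; S1 reads c1=3 → after 1×micro: 3; S2 reads c0=5 → after 1×micro: 1 ⇒ (c0=5, c1=3, c2=1)
macro 4: S0 reads c2=1 → after 1×micro: 11; S1 reads c1=3 → after 1×micro: 3; S2 reads c0=11 → after 1×micro: -1 ⇒ (c0=11, c1=3, c2=-1)
macro 5: S0 reads c2=-1 → after 1×micro: 21; S1 reads c1=3 → after 1×micro: 3; S2 reads c0=21 → after 1×micro: 1 ⇒ (c0=21, c1=3, c2=1)
macro 6: S0 reads c2=1 → after 1×micro: 43; S1 reads c1=3 → after 1×micro: 3; S2 reads c0=43 → after 1×micro: -1 ⇒ (c0=43, c1=3, c2=-1)
macro 7: S0 reads c2=-1 → after 1×micro: 85; S1 reads c1=3 → after 1×micro: 3; S2 reads c0=85 → after 1×micro: 1 ⇒ (c0=85, c1=3, c2=1)
macro 8: S0 reads c2=1 → after 1×micro: 171; S1 reads c1=3 → after 1×micro: 3; S2 reads c0=171 → after 1×micro: -1 ⇒ (c0=171, c1=3, c2=-1)

c0 at macro-step 2 = 3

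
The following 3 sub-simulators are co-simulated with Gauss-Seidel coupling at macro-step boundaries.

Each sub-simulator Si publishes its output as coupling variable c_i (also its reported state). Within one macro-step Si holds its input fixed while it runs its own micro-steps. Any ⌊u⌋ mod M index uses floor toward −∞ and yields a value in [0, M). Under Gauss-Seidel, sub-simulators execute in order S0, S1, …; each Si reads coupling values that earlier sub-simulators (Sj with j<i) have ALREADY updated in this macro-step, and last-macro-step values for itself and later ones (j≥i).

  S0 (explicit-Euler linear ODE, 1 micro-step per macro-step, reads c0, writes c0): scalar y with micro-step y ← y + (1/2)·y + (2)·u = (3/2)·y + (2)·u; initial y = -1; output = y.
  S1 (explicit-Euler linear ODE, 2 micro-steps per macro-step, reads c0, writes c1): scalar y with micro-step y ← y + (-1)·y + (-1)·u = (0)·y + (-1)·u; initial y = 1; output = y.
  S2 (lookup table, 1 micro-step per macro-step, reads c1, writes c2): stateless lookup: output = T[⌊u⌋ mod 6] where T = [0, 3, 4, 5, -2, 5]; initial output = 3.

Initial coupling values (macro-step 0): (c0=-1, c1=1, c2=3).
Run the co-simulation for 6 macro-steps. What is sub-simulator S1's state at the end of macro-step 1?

macro 1: S0 reads c0=-1 → after 1×micro: -7/2; S1 reads c0=-7/2 → after 2×micro: 7/2; S2 reads c1=7/2 → after 1×micro: 5 ⇒ (c0=-7/2, c1=7/2, c2=5)
macro 2: S0 reads c0=-7/2 → after 1×micro: -49/4; S1 reads c0=-49/4 → after 2×micro: 49/4; S2 reads c1=49/4 → after 1×micro: 0 ⇒ (c0=-49/4, c1=49/4, c2=0)
macro 3: S0 reads c0=-49/4 → after 1×micro: -343/8; S1 reads c0=-343/8 → after 2×micro: 343/8; S2 reads c1=343/8 → after 1×micro: 0 ⇒ (c0=-343/8, c1=343/8, c2=0)
macro 4: S0 reads c0=-343/8 → after 1×micro: -2401/16; S1 reads c0=-2401/16 → after 2×micro: 2401/16; S2 reads c1=2401/16 → after 1×micro: 0 ⇒ (c0=-2401/16, c1=2401/16, c2=0)
macro 5: S0 reads c0=-2401/16 → after 1×micro: -16807/32; S1 reads c0=-16807/32 → after 2×micro: 16807/32; S2 reads c1=16807/32 → after 1×micro: 5 ⇒ (c0=-16807/32, c1=16807/32, c2=5)
macro 6: S0 reads c0=-16807/32 → after 1×micro: -117649/64; S1 reads c0=-117649/64 → after 2×micro: 117649/64; S2 reads c1=117649/64 → after 1×micro: 4 ⇒ (c0=-117649/64, c1=117649/64, c2=4)

S1 state at macro-step 1 = 7/2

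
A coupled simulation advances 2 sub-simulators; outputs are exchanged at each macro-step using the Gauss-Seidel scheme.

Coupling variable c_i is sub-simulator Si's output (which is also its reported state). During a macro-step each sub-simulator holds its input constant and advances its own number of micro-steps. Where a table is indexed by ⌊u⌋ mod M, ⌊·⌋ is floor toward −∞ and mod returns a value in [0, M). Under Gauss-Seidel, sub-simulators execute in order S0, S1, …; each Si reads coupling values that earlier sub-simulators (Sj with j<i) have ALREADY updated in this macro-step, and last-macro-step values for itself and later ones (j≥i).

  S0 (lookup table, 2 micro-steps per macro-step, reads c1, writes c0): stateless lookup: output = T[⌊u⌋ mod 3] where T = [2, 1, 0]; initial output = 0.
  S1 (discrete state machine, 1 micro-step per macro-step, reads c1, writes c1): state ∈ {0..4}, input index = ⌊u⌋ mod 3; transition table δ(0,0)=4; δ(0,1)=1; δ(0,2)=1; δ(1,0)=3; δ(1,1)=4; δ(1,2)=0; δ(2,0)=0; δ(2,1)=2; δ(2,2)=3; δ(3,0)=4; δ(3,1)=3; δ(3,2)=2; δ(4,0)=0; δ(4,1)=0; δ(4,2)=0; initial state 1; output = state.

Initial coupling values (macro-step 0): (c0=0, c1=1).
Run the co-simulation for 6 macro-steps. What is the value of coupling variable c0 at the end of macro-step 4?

c0 at macro-step 4 = 1

macro 1: S0 reads c1=1 → after 2×micro: 1; S1 reads c1=1 → after 1×micro: 4 ⇒ (c0=1, c1=4)
macro 2: S0 reads c1=4 → after 2×micro: 1; S1 reads c1=4 → after 1×micro: 0 ⇒ (c0=1, c1=0)
macro 3: S0 reads c1=0 → after 2×micro: 2; S1 reads c1=0 → after 1×micro: 4 ⇒ (c0=2, c1=4)
macro 4: S0 reads c1=4 → after 2×micro: 1; S1 reads c1=4 → after 1×micro: 0 ⇒ (c0=1, c1=0)
macro 5: S0 reads c1=0 → after 2×micro: 2; S1 reads c1=0 → after 1×micro: 4 ⇒ (c0=2, c1=4)
macro 6: S0 reads c1=4 → after 2×micro: 1; S1 reads c1=4 → after 1×micro: 0 ⇒ (c0=1, c1=0)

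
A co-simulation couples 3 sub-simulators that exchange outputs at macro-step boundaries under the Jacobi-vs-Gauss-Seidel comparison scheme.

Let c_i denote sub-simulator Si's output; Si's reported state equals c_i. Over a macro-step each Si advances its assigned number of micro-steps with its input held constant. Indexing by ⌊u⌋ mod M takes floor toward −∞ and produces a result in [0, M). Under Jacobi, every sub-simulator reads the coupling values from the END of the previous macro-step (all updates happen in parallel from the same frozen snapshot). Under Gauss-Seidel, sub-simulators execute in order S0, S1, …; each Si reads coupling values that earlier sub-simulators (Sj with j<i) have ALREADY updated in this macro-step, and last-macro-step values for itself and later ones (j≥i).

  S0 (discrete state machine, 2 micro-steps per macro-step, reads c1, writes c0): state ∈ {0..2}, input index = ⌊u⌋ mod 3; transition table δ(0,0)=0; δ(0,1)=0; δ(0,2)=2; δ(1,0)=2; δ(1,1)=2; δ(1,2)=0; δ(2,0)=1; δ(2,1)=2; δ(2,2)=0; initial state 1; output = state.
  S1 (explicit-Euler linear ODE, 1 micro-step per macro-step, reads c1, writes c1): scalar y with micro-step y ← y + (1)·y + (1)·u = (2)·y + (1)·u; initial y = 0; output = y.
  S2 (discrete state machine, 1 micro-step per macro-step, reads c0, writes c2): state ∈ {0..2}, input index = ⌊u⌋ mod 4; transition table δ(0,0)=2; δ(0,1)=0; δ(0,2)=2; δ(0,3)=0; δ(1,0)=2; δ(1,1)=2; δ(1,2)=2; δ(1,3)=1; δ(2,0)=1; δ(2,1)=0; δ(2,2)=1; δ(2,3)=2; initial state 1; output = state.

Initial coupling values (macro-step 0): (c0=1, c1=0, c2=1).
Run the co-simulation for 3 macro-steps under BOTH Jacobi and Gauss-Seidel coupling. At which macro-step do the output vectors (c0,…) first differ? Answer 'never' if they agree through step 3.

first divergence at macro-step: never

[Jacobi] macro 1: S0 reads c1=0 → after 2×micro: 1; S1 reads c1=0 → after 1×micro: 0; S2 reads c0=1 → after 1×micro: 2 ⇒ (c0=1, c1=0, c2=2)
[Jacobi] macro 2: S0 reads c1=0 → after 2×micro: 1; S1 reads c1=0 → after 1×micro: 0; S2 reads c0=1 → after 1×micro: 0 ⇒ (c0=1, c1=0, c2=0)
[Jacobi] macro 3: S0 reads c1=0 → after 2×micro: 1; S1 reads c1=0 → after 1×micro: 0; S2 reads c0=1 → after 1×micro: 0 ⇒ (c0=1, c1=0, c2=0)
[Gauss-Seidel] macro 1: S0 reads c1=0 → after 2×micro: 1; S1 reads c1=0 → after 1×micro: 0; S2 reads c0=1 → after 1×micro: 2 ⇒ (c0=1, c1=0, c2=2)
[Gauss-Seidel] macro 2: S0 reads c1=0 → after 2×micro: 1; S1 reads c1=0 → after 1×micro: 0; S2 reads c0=1 → after 1×micro: 0 ⇒ (c0=1, c1=0, c2=0)
[Gauss-Seidel] macro 3: S0 reads c1=0 → after 2×micro: 1; S1 reads c1=0 → after 1×micro: 0; S2 reads c0=1 → after 1×micro: 0 ⇒ (c0=1, c1=0, c2=0)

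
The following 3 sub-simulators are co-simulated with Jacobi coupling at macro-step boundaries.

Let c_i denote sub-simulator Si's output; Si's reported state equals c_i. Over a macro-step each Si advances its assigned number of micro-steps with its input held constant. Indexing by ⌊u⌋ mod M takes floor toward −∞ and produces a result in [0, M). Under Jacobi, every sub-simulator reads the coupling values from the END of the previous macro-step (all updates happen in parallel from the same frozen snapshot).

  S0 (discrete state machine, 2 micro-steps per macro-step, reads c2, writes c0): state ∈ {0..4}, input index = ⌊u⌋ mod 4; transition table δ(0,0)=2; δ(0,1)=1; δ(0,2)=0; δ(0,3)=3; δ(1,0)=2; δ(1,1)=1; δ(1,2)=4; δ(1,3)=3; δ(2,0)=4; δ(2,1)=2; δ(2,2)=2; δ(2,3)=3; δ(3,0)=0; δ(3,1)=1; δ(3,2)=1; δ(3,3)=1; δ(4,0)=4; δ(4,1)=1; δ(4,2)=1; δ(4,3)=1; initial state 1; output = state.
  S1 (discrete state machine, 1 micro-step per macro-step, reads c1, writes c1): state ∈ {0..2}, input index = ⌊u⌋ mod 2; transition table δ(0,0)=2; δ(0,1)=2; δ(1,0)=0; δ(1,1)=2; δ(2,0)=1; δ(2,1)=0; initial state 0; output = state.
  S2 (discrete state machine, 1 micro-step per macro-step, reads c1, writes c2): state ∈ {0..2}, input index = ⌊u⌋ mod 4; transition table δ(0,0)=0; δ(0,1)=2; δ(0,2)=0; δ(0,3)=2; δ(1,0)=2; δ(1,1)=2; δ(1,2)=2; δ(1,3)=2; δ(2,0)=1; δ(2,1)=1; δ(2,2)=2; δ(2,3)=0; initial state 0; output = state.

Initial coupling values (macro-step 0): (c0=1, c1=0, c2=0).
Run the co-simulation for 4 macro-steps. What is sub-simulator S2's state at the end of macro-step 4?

macro 1: S0 reads c2=0 → after 2×micro: 4; S1 reads c1=0 → after 1×micro: 2; S2 reads c1=0 → after 1×micro: 0 ⇒ (c0=4, c1=2, c2=0)
macro 2: S0 reads c2=0 → after 2×micro: 4; S1 reads c1=2 → after 1×micro: 1; S2 reads c1=2 → after 1×micro: 0 ⇒ (c0=4, c1=1, c2=0)
macro 3: S0 reads c2=0 → after 2×micro: 4; S1 reads c1=1 → after 1×micro: 2; S2 reads c1=1 → after 1×micro: 2 ⇒ (c0=4, c1=2, c2=2)
macro 4: S0 reads c2=2 → after 2×micro: 4; S1 reads c1=2 → after 1×micro: 1; S2 reads c1=2 → after 1×micro: 2 ⇒ (c0=4, c1=1, c2=2)

S2 state at macro-step 4 = 2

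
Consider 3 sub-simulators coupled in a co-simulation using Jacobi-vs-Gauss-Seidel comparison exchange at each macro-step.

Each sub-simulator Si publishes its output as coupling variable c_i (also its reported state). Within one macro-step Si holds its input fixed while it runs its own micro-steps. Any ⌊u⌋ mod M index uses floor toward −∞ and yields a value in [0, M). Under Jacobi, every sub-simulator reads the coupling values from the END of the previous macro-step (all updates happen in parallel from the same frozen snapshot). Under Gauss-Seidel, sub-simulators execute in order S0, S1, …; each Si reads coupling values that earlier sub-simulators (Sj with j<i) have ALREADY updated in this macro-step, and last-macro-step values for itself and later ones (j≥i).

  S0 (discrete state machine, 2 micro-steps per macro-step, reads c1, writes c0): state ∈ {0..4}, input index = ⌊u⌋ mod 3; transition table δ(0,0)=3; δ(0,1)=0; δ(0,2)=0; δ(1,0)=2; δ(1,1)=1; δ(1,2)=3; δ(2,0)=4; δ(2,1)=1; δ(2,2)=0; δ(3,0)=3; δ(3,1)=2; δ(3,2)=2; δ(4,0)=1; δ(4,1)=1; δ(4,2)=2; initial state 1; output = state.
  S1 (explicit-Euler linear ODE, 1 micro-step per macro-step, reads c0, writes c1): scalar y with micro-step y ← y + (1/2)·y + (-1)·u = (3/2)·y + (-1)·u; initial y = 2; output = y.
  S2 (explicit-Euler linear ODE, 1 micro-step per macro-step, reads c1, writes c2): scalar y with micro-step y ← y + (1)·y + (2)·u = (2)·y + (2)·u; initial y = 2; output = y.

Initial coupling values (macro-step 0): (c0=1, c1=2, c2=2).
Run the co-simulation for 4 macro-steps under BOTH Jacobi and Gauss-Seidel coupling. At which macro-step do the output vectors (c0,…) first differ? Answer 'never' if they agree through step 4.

first divergence at macro-step: 1

[Jacobi] macro 1: S0 reads c1=2 → after 2×micro: 2; S1 reads c0=1 → after 1×micro: 2; S2 reads c1=2 → after 1×micro: 8 ⇒ (c0=2, c1=2, c2=8)
[Jacobi] macro 2: S0 reads c1=2 → after 2×micro: 0; S1 reads c0=2 → after 1×micro: 1; S2 reads c1=2 → after 1×micro: 20 ⇒ (c0=0, c1=1, c2=20)
[Jacobi] macro 3: S0 reads c1=1 → after 2×micro: 0; S1 reads c0=0 → after 1×micro: 3/2; S2 reads c1=1 → after 1×micro: 42 ⇒ (c0=0, c1=3/2, c2=42)
[Jacobi] macro 4: S0 reads c1=3/2 → after 2×micro: 0; S1 reads c0=0 → after 1×micro: 9/4; S2 reads c1=3/2 → after 1×micro: 87 ⇒ (c0=0, c1=9/4, c2=87)
[Gauss-Seidel] macro 1: S0 reads c1=2 → after 2×micro: 2; S1 reads c0=2 → after 1×micro: 1; S2 reads c1=1 → after 1×micro: 6 ⇒ (c0=2, c1=1, c2=6)
[Gauss-Seidel] macro 2: S0 reads c1=1 → after 2×micro: 1; S1 reads c0=1 → after 1×micro: 1/2; S2 reads c1=1/2 → after 1×micro: 13 ⇒ (c0=1, c1=1/2, c2=13)
[Gauss-Seidel] macro 3: S0 reads c1=1/2 → after 2×micro: 4; S1 reads c0=4 → after 1×micro: -13/4; S2 reads c1=-13/4 → after 1×micro: 39/2 ⇒ (c0=4, c1=-13/4, c2=39/2)
[Gauss-Seidel] macro 4: S0 reads c1=-13/4 → after 2×micro: 0; S1 reads c0=0 → after 1×micro: -39/8; S2 reads c1=-39/8 → after 1×micro: 117/4 ⇒ (c0=0, c1=-39/8, c2=117/4)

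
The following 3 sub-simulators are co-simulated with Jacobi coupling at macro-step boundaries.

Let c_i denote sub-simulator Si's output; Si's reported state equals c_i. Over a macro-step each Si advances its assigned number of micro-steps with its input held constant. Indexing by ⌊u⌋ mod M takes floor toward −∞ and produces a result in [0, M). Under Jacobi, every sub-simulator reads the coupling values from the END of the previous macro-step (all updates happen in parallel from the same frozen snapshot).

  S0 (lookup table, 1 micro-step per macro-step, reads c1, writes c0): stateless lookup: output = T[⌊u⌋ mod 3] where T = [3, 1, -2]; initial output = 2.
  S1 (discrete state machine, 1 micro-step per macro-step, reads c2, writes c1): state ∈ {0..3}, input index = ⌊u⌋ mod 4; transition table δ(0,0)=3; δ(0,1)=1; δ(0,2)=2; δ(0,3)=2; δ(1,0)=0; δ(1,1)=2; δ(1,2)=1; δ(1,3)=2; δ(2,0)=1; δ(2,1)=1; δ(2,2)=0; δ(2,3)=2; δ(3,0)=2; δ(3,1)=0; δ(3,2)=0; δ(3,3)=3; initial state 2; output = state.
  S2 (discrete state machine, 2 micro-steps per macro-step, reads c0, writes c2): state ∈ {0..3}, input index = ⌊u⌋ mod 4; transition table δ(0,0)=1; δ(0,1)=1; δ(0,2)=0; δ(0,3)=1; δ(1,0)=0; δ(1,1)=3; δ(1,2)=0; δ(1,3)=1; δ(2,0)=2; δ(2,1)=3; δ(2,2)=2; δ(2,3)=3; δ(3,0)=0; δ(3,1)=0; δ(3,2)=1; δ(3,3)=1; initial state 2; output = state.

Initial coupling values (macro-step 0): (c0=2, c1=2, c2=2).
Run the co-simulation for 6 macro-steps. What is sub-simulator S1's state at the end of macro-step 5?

S1 state at macro-step 5 = 0

macro 1: S0 reads c1=2 → after 1×micro: -2; S1 reads c2=2 → after 1×micro: 0; S2 reads c0=2 → after 2×micro: 2 ⇒ (c0=-2, c1=0, c2=2)
macro 2: S0 reads c1=0 → after 1×micro: 3; S1 reads c2=2 → after 1×micro: 2; S2 reads c0=-2 → after 2×micro: 2 ⇒ (c0=3, c1=2, c2=2)
macro 3: S0 reads c1=2 → after 1×micro: -2; S1 reads c2=2 → after 1×micro: 0; S2 reads c0=3 → after 2×micro: 1 ⇒ (c0=-2, c1=0, c2=1)
macro 4: S0 reads c1=0 → after 1×micro: 3; S1 reads c2=1 → after 1×micro: 1; S2 reads c0=-2 → after 2×micro: 0 ⇒ (c0=3, c1=1, c2=0)
macro 5: S0 reads c1=1 → after 1×micro: 1; S1 reads c2=0 → after 1×micro: 0; S2 reads c0=3 → after 2×micro: 1 ⇒ (c0=1, c1=0, c2=1)
macro 6: S0 reads c1=0 → after 1×micro: 3; S1 reads c2=1 → after 1×micro: 1; S2 reads c0=1 → after 2×micro: 0 ⇒ (c0=3, c1=1, c2=0)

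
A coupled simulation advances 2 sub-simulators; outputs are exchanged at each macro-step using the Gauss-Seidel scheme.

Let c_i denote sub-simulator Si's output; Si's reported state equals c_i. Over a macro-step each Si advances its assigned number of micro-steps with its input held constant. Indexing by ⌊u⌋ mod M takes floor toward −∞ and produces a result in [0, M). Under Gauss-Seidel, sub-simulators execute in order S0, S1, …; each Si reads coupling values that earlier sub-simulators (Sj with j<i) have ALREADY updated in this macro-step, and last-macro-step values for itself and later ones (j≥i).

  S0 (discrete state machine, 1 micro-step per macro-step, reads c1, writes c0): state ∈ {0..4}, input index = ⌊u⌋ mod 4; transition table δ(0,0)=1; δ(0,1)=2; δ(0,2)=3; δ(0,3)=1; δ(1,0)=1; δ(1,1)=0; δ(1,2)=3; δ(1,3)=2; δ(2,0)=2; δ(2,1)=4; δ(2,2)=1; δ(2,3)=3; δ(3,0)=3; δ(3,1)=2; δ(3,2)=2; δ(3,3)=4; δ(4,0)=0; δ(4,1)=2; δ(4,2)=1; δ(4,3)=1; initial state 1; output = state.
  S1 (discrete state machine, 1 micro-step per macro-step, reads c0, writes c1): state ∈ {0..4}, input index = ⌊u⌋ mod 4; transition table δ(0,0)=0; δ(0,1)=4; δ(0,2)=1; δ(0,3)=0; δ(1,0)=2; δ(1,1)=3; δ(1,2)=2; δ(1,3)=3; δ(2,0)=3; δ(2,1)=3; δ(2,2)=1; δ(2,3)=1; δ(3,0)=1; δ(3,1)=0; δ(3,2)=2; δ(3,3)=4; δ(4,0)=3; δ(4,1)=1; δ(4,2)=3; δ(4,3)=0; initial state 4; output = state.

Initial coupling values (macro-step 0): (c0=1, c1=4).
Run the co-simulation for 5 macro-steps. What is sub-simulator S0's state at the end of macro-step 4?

S0 state at macro-step 4 = 2

macro 1: S0 reads c1=4 → after 1×micro: 1; S1 reads c0=1 → after 1×micro: 1 ⇒ (c0=1, c1=1)
macro 2: S0 reads c1=1 → after 1×micro: 0; S1 reads c0=0 → after 1×micro: 2 ⇒ (c0=0, c1=2)
macro 3: S0 reads c1=2 → after 1×micro: 3; S1 reads c0=3 → after 1×micro: 1 ⇒ (c0=3, c1=1)
macro 4: S0 reads c1=1 → after 1×micro: 2; S1 reads c0=2 → after 1×micro: 2 ⇒ (c0=2, c1=2)
macro 5: S0 reads c1=2 → after 1×micro: 1; S1 reads c0=1 → after 1×micro: 3 ⇒ (c0=1, c1=3)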